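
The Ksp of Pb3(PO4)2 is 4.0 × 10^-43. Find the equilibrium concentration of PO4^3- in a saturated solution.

Pb3(PO4)2(s) ⇌ 3 Pb^2+ + 2 PO4^3-
Ksp = [Pb^2+]^3[PO4^3-]^2
For each mole of Pb3(PO4)2 that dissolves: [Pb^2+] = 3s, [PO4^3-] = 2s.
Ksp = (3s)^3(2s)^2 = 108s^5
s = (4.0 × 10^-43 / 108)^(1/5) = 1.30 x 10^-9 M
[PO4^3-] = 2s = 2.6 x 10^-9 M

[PO4^3-] ≈ 2.6 × 10^-9 M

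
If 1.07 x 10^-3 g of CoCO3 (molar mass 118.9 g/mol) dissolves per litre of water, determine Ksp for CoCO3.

Molar solubility s = (1.07 × 10^-3 g/L) / (118.9 g/mol) = 8.999 × 10^-6 M.
CoCO3(s) ⇌ Co^2+(aq) + CO3^2-(aq)
For each mole of CoCO3 that dissolves: [Co^2+] = s, [CO3^2-] = s.
Ksp = [Co^2+][CO3^2-]
Ksp = (s)(s) = s^2
With s = 8.999 × 10^-6: Ksp = 8.10 × 10^-11

8.10 × 10^-11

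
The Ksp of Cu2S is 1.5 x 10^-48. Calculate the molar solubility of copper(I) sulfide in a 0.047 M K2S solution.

Cu2S(s) ⇌ 2 Cu^+ + S^2-
Ksp = [Cu^+]^2[S^2-]
If s mol/L dissolves here, [Cu^+] = 2s, [S^2-] = 0.047 + s ≈ 0.047 (since S^2- from K2S dominates).
Ksp ≈ (2s)^2 × 0.047
s = 2.8 x 10^-24 M
Check: s = 2.8 × 10^-24 ≪ 0.047, so the approximation is valid.

s = 2.8e-24 M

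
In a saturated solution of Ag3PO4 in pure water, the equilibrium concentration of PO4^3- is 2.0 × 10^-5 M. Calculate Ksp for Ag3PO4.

Ksp = 4.3 × 10^-18

Ag3PO4(s) ⇌ 3 Ag^+(aq) + PO4^3-(aq)
Stoichiometry gives [Ag^+] = (3/1)[PO4^3-] = 6.00 × 10^-5 M.
Ksp = [Ag^+]^3[PO4^3-]
Ksp = (6.00 × 10^-5)^3 × 2.0 x 10^-5 = 4.3 × 10^-18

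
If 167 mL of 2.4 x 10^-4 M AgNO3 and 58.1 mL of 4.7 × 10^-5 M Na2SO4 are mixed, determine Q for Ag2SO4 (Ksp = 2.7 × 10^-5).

Q = 3.8 × 10^-13

Total volume = 167 + 58.1 = 225.1 mL.
[Ag^+] = 2.4 × 10^-4 × (167/225.1) = 1.78 × 10^-4 M
[SO4^2-] = 4.7 × 10^-5 × (58.1/225.1) = 1.21 × 10^-5 M
Ag2SO4(s) ⇌ 2 Ag^+(aq) + SO4^2-(aq), so Q = [Ag^+]^2[SO4^2-]
Q = (1.78 x 10^-4)^2(1.21 × 10^-5) = 3.8 × 10^-13
Q < Ksp, so no precipitate of Ag2SO4 forms.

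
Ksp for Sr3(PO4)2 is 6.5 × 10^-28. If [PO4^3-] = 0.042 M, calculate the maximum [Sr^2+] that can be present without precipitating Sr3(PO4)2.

[Sr^2+] ≈ 7.2e-9 M

Sr3(PO4)2(s) <=> 3 Sr^2+(aq) + 2 PO4^3-(aq)
Ksp = [Sr^2+]^3[PO4^3-]^2
Precipitation begins when Q = Ksp. With [PO4^3-] = 0.042 M:
6.5 × 10^-28 = (0.042)^2 × [Sr^2+]^3
[Sr^2+] = (6.5 × 10^-28 / 1.76 × 10^-3)^(1/3) = 7.2 × 10^-9 M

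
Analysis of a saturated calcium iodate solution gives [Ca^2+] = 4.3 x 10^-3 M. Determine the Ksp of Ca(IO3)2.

Ca(IO3)2(s) <=> Ca^2+ + 2 IO3^-
Stoichiometry gives [IO3^-] = (2/1)[Ca^2+] = 8.60 × 10^-3 M.
Ksp = [Ca^2+][IO3^-]^2
Ksp = 4.3 × 10^-3 × (8.60 x 10^-3)^2 = 3.2 x 10^-7

3.2 × 10^-7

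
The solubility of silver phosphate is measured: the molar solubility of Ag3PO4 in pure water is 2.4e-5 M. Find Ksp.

9.0e-18

Ag3PO4(s) <=> 3 Ag^+(aq) + PO4^3-(aq)
With molar solubility s: [Ag^+] = 3s, [PO4^3-] = s.
Ksp = [Ag^+]^3[PO4^3-]
Ksp = (3s)^3s = 27s^4
Ksp = 27 × (2.4 × 10^-5)^4 = 9.0 × 10^-18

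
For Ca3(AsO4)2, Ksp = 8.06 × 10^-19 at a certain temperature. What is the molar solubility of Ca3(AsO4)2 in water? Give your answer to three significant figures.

Ca3(AsO4)2(s) ⇌ 3 Ca^2+(aq) + 2 AsO4^3-(aq)
Ksp = [Ca^2+]^3[AsO4^3-]^2
If s mol/L of Ca3(AsO4)2 dissolves, [Ca^2+] = 3s and [AsO4^3-] = 2s.
Ksp = (3s)^3(2s)^2 = 108s^5
Solving, s = (8.06 × 10^-19/108)^(1/5) = 9.43 x 10^-5 M

s = 9.43 x 10^-5 M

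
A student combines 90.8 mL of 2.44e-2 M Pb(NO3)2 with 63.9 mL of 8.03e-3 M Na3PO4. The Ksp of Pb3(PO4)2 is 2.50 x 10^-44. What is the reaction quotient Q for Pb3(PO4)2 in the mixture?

Total volume = 90.8 + 63.9 = 154.7 mL.
[Pb^2+] = 2.44 x 10^-2 × (90.8/154.7) = 1.432 x 10^-2 M
[PO4^3-] = 8.03 x 10^-3 × (63.9/154.7) = 3.317 × 10^-3 M
Pb3(PO4)2(s) ⇌ 3 Pb^2+(aq) + 2 PO4^3-(aq), so Q = [Pb^2+]^3[PO4^3-]^2
Q = (1.432 x 10^-2)^3(3.317 x 10^-3)^2 = 3.23 x 10^-11
Q > Ksp, so Pb3(PO4)2 will precipitate.

3.23 × 10^-11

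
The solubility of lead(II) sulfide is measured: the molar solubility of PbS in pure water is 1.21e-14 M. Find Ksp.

1.46 × 10^-28

PbS(s) ⇌ Pb^2+(aq) + S^2-(aq)
For each mole of PbS that dissolves: [Pb^2+] = s, [S^2-] = s.
Ksp = [Pb^2+][S^2-]
Ksp = s^2
Ksp = (1.21 × 10^-14)^2 = 1.46 × 10^-28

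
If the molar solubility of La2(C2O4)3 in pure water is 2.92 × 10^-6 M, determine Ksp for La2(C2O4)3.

La2(C2O4)3(s) <=> 2 La^3+ + 3 C2O4^2-
For each mole of La2(C2O4)3 that dissolves: [La^3+] = 2s, [C2O4^2-] = 3s.
Ksp = [La^3+]^2[C2O4^2-]^3
Substituting: Ksp = (2s)^2(3s)^3 = 108s^5
Ksp = 108 × (2.92 x 10^-6)^5 = 2.29 × 10^-26

Ksp = 2.29e-26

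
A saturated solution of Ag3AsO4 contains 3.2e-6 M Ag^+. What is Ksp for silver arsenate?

Ksp = 3.5 × 10^-23

Ag3AsO4(s) ⇌ 3 Ag^+(aq) + AsO4^3-(aq)
Stoichiometry gives [AsO4^3-] = (1/3)[Ag^+] = 1.07 x 10^-6 M.
Ksp = [Ag^+]^3[AsO4^3-]
Ksp = (3.2 × 10^-6)^3 × 1.07 × 10^-6 = 3.5 × 10^-23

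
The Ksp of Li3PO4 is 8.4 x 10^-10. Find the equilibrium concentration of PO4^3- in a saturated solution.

Li3PO4(s) ⇌ 3 Li^+ + PO4^3-
Ksp = [Li^+]^3[PO4^3-]
With molar solubility s: [Li^+] = 3s, [PO4^3-] = s.
So Ksp = (3s)^3 × s = 27s^4
Solving, s = (8.4 x 10^-10/27)^(1/4) = 2.36 × 10^-3 M
[PO4^3-] = s = 2.4 x 10^-3 M

2.4 x 10^-3 M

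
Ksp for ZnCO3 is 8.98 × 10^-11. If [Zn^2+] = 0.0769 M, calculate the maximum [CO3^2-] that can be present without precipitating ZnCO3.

ZnCO3(s) <=> Zn^2+(aq) + CO3^2-(aq)
Ksp = [Zn^2+][CO3^2-]
Precipitation begins when Q = Ksp. With [Zn^2+] = 0.0769 M:
8.98 × 10^-11 = (0.0769) × [CO3^2-]
[CO3^2-] = (8.98 × 10^-11 / 7.69 × 10^-2) = 1.17 × 10^-9 M

[CO3^2-] = 1.17 x 10^-9 M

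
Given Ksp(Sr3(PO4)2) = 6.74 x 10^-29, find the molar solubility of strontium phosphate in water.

Sr3(PO4)2(s) ⇌ 3 Sr^2+ + 2 PO4^3-
Ksp = [Sr^2+]^3[PO4^3-]^2
For each mole of Sr3(PO4)2 that dissolves: [Sr^2+] = 3s, [PO4^3-] = 2s.
Substituting: Ksp = (3s)^3(2s)^2 = 108s^5
s = (6.74 x 10^-29 / 108)^(1/5) = 9.10 × 10^-7 M

s ≈ 9.10e-7 M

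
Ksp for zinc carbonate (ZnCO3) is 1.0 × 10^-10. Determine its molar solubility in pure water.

1.0 × 10^-5 M

ZnCO3(s) ⇌ Zn^2+(aq) + CO3^2-(aq)
Ksp = [Zn^2+][CO3^2-]
If s mol/L of ZnCO3 dissolves, [Zn^2+] = s and [CO3^2-] = s.
Ksp = (s)(s) = s^2
s = (1.0 × 10^-10)^(1/2) = 1.0 x 10^-5 M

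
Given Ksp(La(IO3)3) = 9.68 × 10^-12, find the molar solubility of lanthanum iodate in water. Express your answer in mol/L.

La(IO3)3(s) ⇌ La^3+ + 3 IO3^-
Ksp = [La^3+][IO3^-]^3
Let s = molar solubility. Then [La^3+] = s and [IO3^-] = 3s.
Ksp = s(3s)^3 = 27s^4
s = (9.68 × 10^-12 / 27)^(1/4) = 7.74 x 10^-4 M

s = 7.74 x 10^-4 M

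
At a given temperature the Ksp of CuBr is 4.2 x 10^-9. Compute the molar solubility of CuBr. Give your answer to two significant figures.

s ≈ 6.5 × 10^-5 M

CuBr(s) ⇌ Cu^+(aq) + Br^-(aq)
Ksp = [Cu^+][Br^-]
If s mol/L of CuBr dissolves, [Cu^+] = s and [Br^-] = s.
Ksp = (s)(s) = s^2
s = √(4.2 x 10^-9) = 6.5 × 10^-5 M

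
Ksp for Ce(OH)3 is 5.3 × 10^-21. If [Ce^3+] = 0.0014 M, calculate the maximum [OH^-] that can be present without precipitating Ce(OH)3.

Ce(OH)3(s) ⇌ Ce^3+(aq) + 3 OH^-(aq)
Ksp = [Ce^3+][OH^-]^3
Precipitation begins when Q = Ksp. With [Ce^3+] = 0.0014 M:
5.3 × 10^-21 = (0.0014) × [OH^-]^3
[OH^-] = (5.3 × 10^-21 / 1.4 × 10^-3)^(1/3) = 1.6 × 10^-6 M

[OH^-] ≈ 1.6 x 10^-6 M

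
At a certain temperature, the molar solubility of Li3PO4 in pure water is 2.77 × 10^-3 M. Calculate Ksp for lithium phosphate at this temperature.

Li3PO4(s) ⇌ 3 Li^+(aq) + PO4^3-(aq)
For each mole of Li3PO4 that dissolves: [Li^+] = 3s, [PO4^3-] = s.
Ksp = [Li^+]^3[PO4^3-]
Ksp = (3s)^3s = 27s^4
Ksp = 27 × (2.77 x 10^-3)^4 = 1.59 × 10^-9

Ksp = 1.59 × 10^-9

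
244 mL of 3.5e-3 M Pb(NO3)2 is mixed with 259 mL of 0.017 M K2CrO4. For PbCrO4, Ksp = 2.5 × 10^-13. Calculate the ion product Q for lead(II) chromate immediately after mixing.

Q = 1.5 x 10^-5

Total volume = 244 + 259 = 503 mL.
[Pb^2+] = 3.5 × 10^-3 × (244/503) = 1.70 × 10^-3 M
[CrO4^2-] = 1.7 x 10^-2 × (259/503) = 8.75 × 10^-3 M
PbCrO4(s) ⇌ Pb^2+(aq) + CrO4^2-(aq), so Q = [Pb^2+][CrO4^2-]
Q = (1.70 x 10^-3)(8.75 × 10^-3) = 1.5 × 10^-5
Q > Ksp, so PbCrO4 will precipitate.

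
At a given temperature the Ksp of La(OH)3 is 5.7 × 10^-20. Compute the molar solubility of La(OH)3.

s = 6.8e-6 M

La(OH)3(s) ⇌ La^3+(aq) + 3 OH^-(aq)
Ksp = [La^3+][OH^-]^3
With molar solubility s: [La^3+] = s, [OH^-] = 3s.
So Ksp = s × (3s)^3 = 27s^4
s = (5.7 × 10^-20 / 27)^(1/4) = 6.8 × 10^-6 M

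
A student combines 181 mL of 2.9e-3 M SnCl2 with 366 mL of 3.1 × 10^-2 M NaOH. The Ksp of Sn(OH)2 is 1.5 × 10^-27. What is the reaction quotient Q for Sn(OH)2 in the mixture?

Q ≈ 4.1 x 10^-7

Total volume = 181 + 366 = 547 mL.
[Sn^2+] = 2.9 × 10^-3 × (181/547) = 9.60 × 10^-4 M
[OH^-] = 3.1 x 10^-2 × (366/547) = 2.07 × 10^-2 M
Sn(OH)2(s) <=> Sn^2+ + 2 OH^-, so Q = [Sn^2+][OH^-]^2
Q = (9.60 × 10^-4)(2.07 × 10^-2)^2 = 4.1 × 10^-7
Q > Ksp, so Sn(OH)2 will precipitate.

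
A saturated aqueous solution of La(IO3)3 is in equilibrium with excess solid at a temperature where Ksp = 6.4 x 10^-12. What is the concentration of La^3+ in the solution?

La(IO3)3(s) ⇌ La^3+ + 3 IO3^-
Ksp = [La^3+][IO3^-]^3
Let s = molar solubility. Then [La^3+] = s and [IO3^-] = 3s.
Ksp = s(3s)^3 = 27s^4
s^4 = 6.4 x 10^-12 / 27, so s = 6.98 x 10^-4 M
[La^3+] = s = 7.0 × 10^-4 M

[La^3+] = 7.0 × 10^-4 M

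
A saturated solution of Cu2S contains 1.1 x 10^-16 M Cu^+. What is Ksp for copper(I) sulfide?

Ksp = 6.7e-49

Cu2S(s) ⇌ 2 Cu^+ + S^2-
Stoichiometry gives [S^2-] = (1/2)[Cu^+] = 5.50 x 10^-17 M.
Ksp = [Cu^+]^2[S^2-]
Ksp = (1.1 x 10^-16)^2 × 5.50 × 10^-17 = 6.7 x 10^-49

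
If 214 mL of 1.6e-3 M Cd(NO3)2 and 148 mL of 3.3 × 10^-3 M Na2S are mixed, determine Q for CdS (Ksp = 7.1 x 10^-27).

1.3 x 10^-6

Total volume = 214 + 148 = 362 mL.
[Cd^2+] = 1.6 × 10^-3 × (214/362) = 9.46 × 10^-4 M
[S^2-] = 3.3 × 10^-3 × (148/362) = 1.35 × 10^-3 M
CdS(s) ⇌ Cd^2+ + S^2-, so Q = [Cd^2+][S^2-]
Q = (9.46 × 10^-4)(1.35 × 10^-3) = 1.3 × 10^-6
Q > Ksp, so CdS will precipitate.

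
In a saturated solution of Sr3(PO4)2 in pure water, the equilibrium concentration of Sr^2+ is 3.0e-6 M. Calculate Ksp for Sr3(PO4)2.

Sr3(PO4)2(s) <=> 3 Sr^2+(aq) + 2 PO4^3-(aq)
Stoichiometry gives [PO4^3-] = (2/3)[Sr^2+] = 2.00 × 10^-6 M.
Ksp = [Sr^2+]^3[PO4^3-]^2
Ksp = (3.0 × 10^-6)^3 × (2.00 × 10^-6)^2 = 1.1 x 10^-28

Ksp = 1.1 × 10^-28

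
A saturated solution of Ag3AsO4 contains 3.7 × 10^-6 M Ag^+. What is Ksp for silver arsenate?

Ag3AsO4(s) ⇌ 3 Ag^+(aq) + AsO4^3-(aq)
Stoichiometry gives [AsO4^3-] = (1/3)[Ag^+] = 1.23 × 10^-6 M.
Ksp = [Ag^+]^3[AsO4^3-]
Ksp = (3.7 × 10^-6)^3 × 1.23 x 10^-6 = 6.2 × 10^-23

6.2e-23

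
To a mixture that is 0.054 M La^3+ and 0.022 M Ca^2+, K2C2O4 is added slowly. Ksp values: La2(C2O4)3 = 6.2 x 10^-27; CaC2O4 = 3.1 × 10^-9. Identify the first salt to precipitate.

La2(C2O4)3

Precipitation of each salt starts when its ion product equals its Ksp.
For La2(C2O4)3: 6.2 x 10^-27 = (0.054)^2 × [C2O4^2-]^3  ⇒  [C2O4^2-] = 1.3 x 10^-8 M.
For CaC2O4: 3.1 × 10^-9 = 0.022 × [C2O4^2-]  ⇒  [C2O4^2-] = 1.4 x 10^-7 M.
The salt with the lower threshold [C2O4^2-] precipitates first: La2(C2O4)3.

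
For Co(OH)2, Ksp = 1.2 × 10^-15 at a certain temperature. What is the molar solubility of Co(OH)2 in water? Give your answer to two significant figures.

Co(OH)2(s) <=> Co^2+ + 2 OH^-
Ksp = [Co^2+][OH^-]^2
For each mole of Co(OH)2 that dissolves: [Co^2+] = s, [OH^-] = 2s.
So Ksp = s × (2s)^2 = 4s^3
Solving, s = (1.2 × 10^-15/4)^(1/3) = 6.7 × 10^-6 M

s = 6.7 × 10^-6 M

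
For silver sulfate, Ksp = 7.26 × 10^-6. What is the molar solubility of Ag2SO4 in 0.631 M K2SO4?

s ≈ 1.70 x 10^-3 M

Ag2SO4(s) ⇌ 2 Ag^+(aq) + SO4^2-(aq)
Ksp = [Ag^+]^2[SO4^2-]
If s mol/L dissolves here, [Ag^+] = 2s, [SO4^2-] = 0.631 + s ≈ 0.631 (since SO4^2- from K2SO4 dominates).
Ksp ≈ (2s)^2 × 0.631
s = 1.70 × 10^-3 M
Check: s = 1.7 × 10^-3 ≪ 0.631, so the approximation is valid.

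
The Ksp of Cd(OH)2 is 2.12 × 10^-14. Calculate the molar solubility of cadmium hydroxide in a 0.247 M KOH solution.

Cd(OH)2(s) <=> Cd^2+ + 2 OH^-
Ksp = [Cd^2+][OH^-]^2
If s mol/L dissolves here, [Cd^2+] = s, [OH^-] = 0.247 + 2s ≈ 0.247 (common-ion effect: OH^- is already 0.247 M).
Ksp ≈ s × (0.247)^2
s = 3.47 × 10^-13 M
Check: 2s = 6.9 x 10^-13 ≪ 0.247, so the approximation is valid.

3.47e-13 M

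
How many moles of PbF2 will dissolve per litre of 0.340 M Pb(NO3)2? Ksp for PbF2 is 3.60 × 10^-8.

PbF2(s) <=> Pb^2+(aq) + 2 F^-(aq)
Ksp = [Pb^2+][F^-]^2
Let s = moles of PbF2 that dissolve per litre. [Pb^2+] = 0.340 + s ≈ 0.340, [F^-] = 2s (since Pb^2+ from Pb(NO3)2 dominates).
Ksp ≈ 0.340 × (2s)^2
s = 1.63 × 10^-4 M
Check: s = 1.6 x 10^-4 ≪ 0.340, so the approximation is valid.

1.63e-4 M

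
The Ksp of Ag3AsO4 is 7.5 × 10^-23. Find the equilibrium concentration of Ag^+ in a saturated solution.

[Ag^+] = 3.9 × 10^-6 M

Ag3AsO4(s) ⇌ 3 Ag^+ + AsO4^3-
Ksp = [Ag^+]^3[AsO4^3-]
With molar solubility s: [Ag^+] = 3s, [AsO4^3-] = s.
So Ksp = (3s)^3 × s = 27s^4
s^4 = 7.5 × 10^-23 / 27, so s = 1.29 × 10^-6 M
[Ag^+] = 3s = 3.9 × 10^-6 M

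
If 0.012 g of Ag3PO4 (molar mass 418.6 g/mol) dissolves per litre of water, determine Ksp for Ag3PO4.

Molar solubility s = (1.2 × 10^-2 g/L) / (418.6 g/mol) = 2.87 × 10^-5 M.
Ag3PO4(s) <=> 3 Ag^+(aq) + PO4^3-(aq)
With molar solubility s: [Ag^+] = 3s, [PO4^3-] = s.
Ksp = [Ag^+]^3[PO4^3-]
Substituting: Ksp = (3s)^3s = 27s^4
With s = 2.87 x 10^-5: Ksp = 1.8 × 10^-17

1.8e-17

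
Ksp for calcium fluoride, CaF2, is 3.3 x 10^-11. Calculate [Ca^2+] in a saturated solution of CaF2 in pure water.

CaF2(s) ⇌ Ca^2+ + 2 F^-
Ksp = [Ca^2+][F^-]^2
Let s = molar solubility. Then [Ca^2+] = s and [F^-] = 2s.
So Ksp = s × (2s)^2 = 4s^3
s = (3.3 x 10^-11 / 4)^(1/3) = 2.02 x 10^-4 M
[Ca^2+] = s = 2.0 × 10^-4 M

2.0e-4 M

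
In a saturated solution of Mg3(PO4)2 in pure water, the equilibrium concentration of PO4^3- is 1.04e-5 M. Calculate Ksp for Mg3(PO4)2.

Ksp ≈ 4.11 × 10^-25

Mg3(PO4)2(s) ⇌ 3 Mg^2+(aq) + 2 PO4^3-(aq)
Stoichiometry gives [Mg^2+] = (3/2)[PO4^3-] = 1.560 × 10^-5 M.
Ksp = [Mg^2+]^3[PO4^3-]^2
Ksp = (1.560 × 10^-5)^3 × (1.04 × 10^-5)^2 = 4.11 × 10^-25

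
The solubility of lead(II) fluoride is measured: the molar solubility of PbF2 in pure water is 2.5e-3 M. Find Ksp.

Ksp ≈ 6.3e-8

PbF2(s) ⇌ Pb^2+(aq) + 2 F^-(aq)
Let s = molar solubility. Then [Pb^2+] = s and [F^-] = 2s.
Ksp = [Pb^2+][F^-]^2
Ksp = s(2s)^2 = 4s^3
With s = 2.5 x 10^-3: Ksp = 6.3 × 10^-8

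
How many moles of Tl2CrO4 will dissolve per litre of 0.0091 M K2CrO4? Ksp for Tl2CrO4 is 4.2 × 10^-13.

s = 3.4 x 10^-6 M

Tl2CrO4(s) <=> 2 Tl^+ + CrO4^2-
Ksp = [Tl^+]^2[CrO4^2-]
Let s be the molar solubility in this solution. [Tl^+] = 2s, [CrO4^2-] = 0.0091 + s ≈ 0.0091 (common-ion effect: CrO4^2- is already 0.0091 M).
Ksp ≈ (2s)^2 × 0.0091
s = 3.4 × 10^-6 M
Check: s = 3.4 × 10^-6 ≪ 0.0091, so the approximation is valid.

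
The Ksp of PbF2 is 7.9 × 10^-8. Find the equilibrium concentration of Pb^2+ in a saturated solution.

PbF2(s) <=> Pb^2+(aq) + 2 F^-(aq)
Ksp = [Pb^2+][F^-]^2
With molar solubility s: [Pb^2+] = s, [F^-] = 2s.
Substituting: Ksp = s(2s)^2 = 4s^3
s^3 = 7.9 × 10^-8 / 4, so s = 2.70 × 10^-3 M
[Pb^2+] = s = 2.7 × 10^-3 M

2.7 × 10^-3 M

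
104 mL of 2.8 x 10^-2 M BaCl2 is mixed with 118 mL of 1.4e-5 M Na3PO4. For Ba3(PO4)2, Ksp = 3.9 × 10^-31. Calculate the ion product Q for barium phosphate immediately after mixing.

Total volume = 104 + 118 = 222 mL.
[Ba^2+] = 2.8 × 10^-2 × (104/222) = 1.31 × 10^-2 M
[PO4^3-] = 1.4 × 10^-5 × (118/222) = 7.44 × 10^-6 M
Ba3(PO4)2(s) <=> 3 Ba^2+(aq) + 2 PO4^3-(aq), so Q = [Ba^2+]^3[PO4^3-]^2
Q = (1.31 × 10^-2)^3(7.44 x 10^-6)^2 = 1.2 x 10^-16
Q > Ksp, so Ba3(PO4)2 will precipitate.

Q ≈ 1.2 × 10^-16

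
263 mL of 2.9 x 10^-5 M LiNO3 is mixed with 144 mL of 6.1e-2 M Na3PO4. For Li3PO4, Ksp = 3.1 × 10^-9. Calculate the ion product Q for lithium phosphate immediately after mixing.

Q ≈ 1.4 x 10^-16

Total volume = 263 + 144 = 407 mL.
[Li^+] = 2.9 x 10^-5 × (263/407) = 1.87 × 10^-5 M
[PO4^3-] = 6.1 × 10^-2 × (144/407) = 2.16 × 10^-2 M
Li3PO4(s) ⇌ 3 Li^+(aq) + PO4^3-(aq), so Q = [Li^+]^3[PO4^3-]
Q = (1.87 x 10^-5)^3(2.16 × 10^-2) = 1.4 x 10^-16
Q < Ksp, so no precipitate of Li3PO4 forms.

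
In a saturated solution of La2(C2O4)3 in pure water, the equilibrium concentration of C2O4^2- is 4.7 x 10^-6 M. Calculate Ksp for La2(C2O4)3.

1.0e-27

La2(C2O4)3(s) ⇌ 2 La^3+ + 3 C2O4^2-
Stoichiometry gives [La^3+] = (2/3)[C2O4^2-] = 3.13 × 10^-6 M.
Ksp = [La^3+]^2[C2O4^2-]^3
Ksp = (3.13 × 10^-6)^2 × (4.7 x 10^-6)^3 = 1.0 × 10^-27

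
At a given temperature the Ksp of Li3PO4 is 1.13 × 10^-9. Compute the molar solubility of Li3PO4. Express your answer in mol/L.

Li3PO4(s) ⇌ 3 Li^+(aq) + PO4^3-(aq)
Ksp = [Li^+]^3[PO4^3-]
With molar solubility s: [Li^+] = 3s, [PO4^3-] = s.
Ksp = (3s)^3s = 27s^4
s = (1.13 × 10^-9 / 27)^(1/4) = 2.54 × 10^-3 M

s ≈ 2.54 x 10^-3 M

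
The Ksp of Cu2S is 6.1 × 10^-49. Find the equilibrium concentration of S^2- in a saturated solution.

[S^2-] ≈ 5.3 × 10^-17 M

Cu2S(s) ⇌ 2 Cu^+ + S^2-
Ksp = [Cu^+]^2[S^2-]
With molar solubility s: [Cu^+] = 2s, [S^2-] = s.
So Ksp = (2s)^2 × s = 4s^3
Solving, s = (6.1 × 10^-49/4)^(1/3) = 5.34 x 10^-17 M
[S^2-] = s = 5.3 x 10^-17 M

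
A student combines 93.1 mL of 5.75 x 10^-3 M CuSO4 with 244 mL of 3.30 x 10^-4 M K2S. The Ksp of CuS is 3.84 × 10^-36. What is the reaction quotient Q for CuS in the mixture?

Total volume = 93.1 + 244 = 337.1 mL.
[Cu^2+] = 5.75 x 10^-3 × (93.1/337.1) = 1.588 × 10^-3 M
[S^2-] = 3.30 x 10^-4 × (244/337.1) = 2.389 x 10^-4 M
CuS(s) <=> Cu^2+(aq) + S^2-(aq), so Q = [Cu^2+][S^2-]
Q = (1.588 × 10^-3)(2.389 × 10^-4) = 3.79 x 10^-7
Q > Ksp, so CuS will precipitate.

Q ≈ 3.79e-7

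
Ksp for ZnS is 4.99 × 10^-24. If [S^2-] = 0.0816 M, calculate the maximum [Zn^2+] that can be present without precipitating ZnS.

ZnS(s) ⇌ Zn^2+ + S^2-
Ksp = [Zn^2+][S^2-]
Precipitation begins when Q = Ksp. With [S^2-] = 0.0816 M:
4.99 × 10^-24 = (0.0816) × [Zn^2+]
[Zn^2+] = (4.99 × 10^-24 / 8.16 × 10^-2) = 6.12 × 10^-23 M

6.12e-23 M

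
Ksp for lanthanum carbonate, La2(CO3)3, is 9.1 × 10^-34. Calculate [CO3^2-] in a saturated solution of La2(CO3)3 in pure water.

La2(CO3)3(s) ⇌ 2 La^3+(aq) + 3 CO3^2-(aq)
Ksp = [La^3+]^2[CO3^2-]^3
With molar solubility s: [La^3+] = 2s, [CO3^2-] = 3s.
Substituting: Ksp = (2s)^2(3s)^3 = 108s^5
s^5 = 9.1 × 10^-34 / 108, so s = 9.66 × 10^-8 M
[CO3^2-] = 3s = 2.9 × 10^-7 M

2.9 × 10^-7 M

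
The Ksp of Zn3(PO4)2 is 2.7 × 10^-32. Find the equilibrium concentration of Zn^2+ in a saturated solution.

Zn3(PO4)2(s) ⇌ 3 Zn^2+(aq) + 2 PO4^3-(aq)
Ksp = [Zn^2+]^3[PO4^3-]^2
If s mol/L of Zn3(PO4)2 dissolves, [Zn^2+] = 3s and [PO4^3-] = 2s.
Substituting: Ksp = (3s)^3(2s)^2 = 108s^5
s^5 = 2.7 × 10^-32 / 108, so s = 1.90 x 10^-7 M
[Zn^2+] = 3s = 5.7 x 10^-7 M

[Zn^2+] ≈ 5.7 × 10^-7 M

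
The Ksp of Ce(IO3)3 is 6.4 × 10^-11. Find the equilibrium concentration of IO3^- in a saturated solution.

3.7 x 10^-3 M

Ce(IO3)3(s) ⇌ Ce^3+ + 3 IO3^-
Ksp = [Ce^3+][IO3^-]^3
Let s = molar solubility. Then [Ce^3+] = s and [IO3^-] = 3s.
Ksp = s(3s)^3 = 27s^4
Solving, s = (6.4 × 10^-11/27)^(1/4) = 1.24 × 10^-3 M
[IO3^-] = 3s = 3.7 × 10^-3 M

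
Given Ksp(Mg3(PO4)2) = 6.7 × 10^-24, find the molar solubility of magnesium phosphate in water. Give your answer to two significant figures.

Mg3(PO4)2(s) ⇌ 3 Mg^2+ + 2 PO4^3-
Ksp = [Mg^2+]^3[PO4^3-]^2
If s mol/L of Mg3(PO4)2 dissolves, [Mg^2+] = 3s and [PO4^3-] = 2s.
Substituting: Ksp = (3s)^3(2s)^2 = 108s^5
Solving, s = (6.7 × 10^-24/108)^(1/5) = 9.1 × 10^-6 M

s = 9.1 × 10^-6 M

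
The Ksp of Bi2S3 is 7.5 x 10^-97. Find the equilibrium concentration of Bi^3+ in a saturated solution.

4.7e-20 M

Bi2S3(s) ⇌ 2 Bi^3+ + 3 S^2-
Ksp = [Bi^3+]^2[S^2-]^3
If s mol/L of Bi2S3 dissolves, [Bi^3+] = 2s and [S^2-] = 3s.
So Ksp = (2s)^2 × (3s)^3 = 108s^5
Solving, s = (7.5 x 10^-97/108)^(1/5) = 2.34 x 10^-20 M
[Bi^3+] = 2s = 4.7 x 10^-20 M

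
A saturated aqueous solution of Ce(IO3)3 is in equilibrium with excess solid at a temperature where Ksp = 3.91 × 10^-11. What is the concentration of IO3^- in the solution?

[IO3^-] ≈ 3.29 × 10^-3 M

Ce(IO3)3(s) ⇌ Ce^3+ + 3 IO3^-
Ksp = [Ce^3+][IO3^-]^3
If s mol/L of Ce(IO3)3 dissolves, [Ce^3+] = s and [IO3^-] = 3s.
So Ksp = s × (3s)^3 = 27s^4
s = (3.91 × 10^-11 / 27)^(1/4) = 1.097 × 10^-3 M
[IO3^-] = 3s = 3.29 x 10^-3 M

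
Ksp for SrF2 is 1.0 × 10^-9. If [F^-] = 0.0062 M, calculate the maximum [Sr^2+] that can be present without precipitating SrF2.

[Sr^2+] = 2.6 × 10^-5 M

SrF2(s) ⇌ Sr^2+(aq) + 2 F^-(aq)
Ksp = [Sr^2+][F^-]^2
Precipitation begins when Q = Ksp. With [F^-] = 0.0062 M:
1.0 × 10^-9 = (0.0062)^2 × [Sr^2+]
[Sr^2+] = (1.0 × 10^-9 / 3.84 × 10^-5) = 2.6 × 10^-5 M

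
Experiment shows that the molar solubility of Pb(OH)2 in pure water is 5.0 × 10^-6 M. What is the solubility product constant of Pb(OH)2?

Pb(OH)2(s) <=> Pb^2+ + 2 OH^-
Let s = molar solubility. Then [Pb^2+] = s and [OH^-] = 2s.
Ksp = [Pb^2+][OH^-]^2
Substituting: Ksp = s(2s)^2 = 4s^3
With s = 5.0 × 10^-6: Ksp = 5.0 × 10^-16

Ksp ≈ 5.0 × 10^-16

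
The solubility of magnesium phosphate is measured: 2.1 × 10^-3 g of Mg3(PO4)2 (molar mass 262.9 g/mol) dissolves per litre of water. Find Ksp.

Ksp = 3.5e-24

Molar solubility s = (2.1 × 10^-3 g/L) / (262.9 g/mol) = 7.99 × 10^-6 M.
Mg3(PO4)2(s) <=> 3 Mg^2+(aq) + 2 PO4^3-(aq)
Let s = molar solubility. Then [Mg^2+] = 3s and [PO4^3-] = 2s.
Ksp = [Mg^2+]^3[PO4^3-]^2
Ksp = (3s)^3(2s)^2 = 108s^5
Ksp = 108 × (7.99 × 10^-6)^5 = 3.5 × 10^-24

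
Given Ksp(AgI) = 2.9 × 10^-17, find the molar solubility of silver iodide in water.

AgI(s) <=> Ag^+(aq) + I^-(aq)
Ksp = [Ag^+][I^-]
If s mol/L of AgI dissolves, [Ag^+] = s and [I^-] = s.
Ksp = s^2
s = (2.9 × 10^-17)^(1/2) = 5.4 × 10^-9 M

5.4 x 10^-9 M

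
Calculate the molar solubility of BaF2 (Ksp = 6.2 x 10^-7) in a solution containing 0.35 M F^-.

BaF2(s) ⇌ Ba^2+ + 2 F^-
Ksp = [Ba^2+][F^-]^2
If s mol/L dissolves here, [Ba^2+] = s, [F^-] = 0.35 + 2s ≈ 0.35 (common-ion effect: F^- is already 0.35 M).
Ksp ≈ s × (0.35)^2
s = 5.1 x 10^-6 M
Check: 2s = 1.0 x 10^-5 ≪ 0.35, so the approximation is valid.

s ≈ 5.1 × 10^-6 M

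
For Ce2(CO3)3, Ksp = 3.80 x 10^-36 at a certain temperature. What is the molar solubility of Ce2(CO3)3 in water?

Ce2(CO3)3(s) <=> 2 Ce^3+ + 3 CO3^2-
Ksp = [Ce^3+]^2[CO3^2-]^3
If s mol/L of Ce2(CO3)3 dissolves, [Ce^3+] = 2s and [CO3^2-] = 3s.
Substituting: Ksp = (2s)^2(3s)^3 = 108s^5
s^5 = 3.80 x 10^-36 / 108, so s = 3.23 × 10^-8 M

3.23 x 10^-8 M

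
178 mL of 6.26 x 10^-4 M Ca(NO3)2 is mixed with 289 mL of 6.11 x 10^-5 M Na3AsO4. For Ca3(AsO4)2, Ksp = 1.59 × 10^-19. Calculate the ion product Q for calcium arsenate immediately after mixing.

Total volume = 178 + 289 = 467 mL.
[Ca^2+] = 6.26 x 10^-4 × (178/467) = 2.386 × 10^-4 M
[AsO4^3-] = 6.11 x 10^-5 × (289/467) = 3.781 x 10^-5 M
Ca3(AsO4)2(s) <=> 3 Ca^2+ + 2 AsO4^3-, so Q = [Ca^2+]^3[AsO4^3-]^2
Q = (2.386 x 10^-4)^3(3.781 × 10^-5)^2 = 1.94 × 10^-20
Q < Ksp, so no precipitate of Ca3(AsO4)2 forms.

1.94 × 10^-20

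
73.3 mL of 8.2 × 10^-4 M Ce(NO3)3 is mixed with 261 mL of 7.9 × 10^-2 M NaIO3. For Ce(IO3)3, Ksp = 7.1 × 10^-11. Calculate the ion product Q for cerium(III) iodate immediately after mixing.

Total volume = 73.3 + 261 = 334.3 mL.
[Ce^3+] = 8.2 × 10^-4 × (73.3/334.3) = 1.80 × 10^-4 M
[IO3^-] = 7.9 × 10^-2 × (261/334.3) = 6.17 x 10^-2 M
Ce(IO3)3(s) ⇌ Ce^3+ + 3 IO3^-, so Q = [Ce^3+][IO3^-]^3
Q = (1.80 × 10^-4)(6.17 × 10^-2)^3 = 4.2 × 10^-8
Q > Ksp, so Ce(IO3)3 will precipitate.

Q = 4.2 × 10^-8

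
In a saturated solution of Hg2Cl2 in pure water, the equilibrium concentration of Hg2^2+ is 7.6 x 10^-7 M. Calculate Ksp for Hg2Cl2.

Hg2Cl2(s) <=> Hg2^2+(aq) + 2 Cl^-(aq)
Stoichiometry gives [Cl^-] = (2/1)[Hg2^2+] = 1.52 × 10^-6 M.
Ksp = [Hg2^2+][Cl^-]^2
Ksp = 7.6 x 10^-7 × (1.52 × 10^-6)^2 = 1.8 × 10^-18

Ksp ≈ 1.8 × 10^-18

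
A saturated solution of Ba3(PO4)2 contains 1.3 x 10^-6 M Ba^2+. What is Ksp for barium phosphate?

Ba3(PO4)2(s) ⇌ 3 Ba^2+(aq) + 2 PO4^3-(aq)
Stoichiometry gives [PO4^3-] = (2/3)[Ba^2+] = 8.67 × 10^-7 M.
Ksp = [Ba^2+]^3[PO4^3-]^2
Ksp = (1.3 × 10^-6)^3 × (8.67 × 10^-7)^2 = 1.7 x 10^-30

Ksp ≈ 1.7 × 10^-30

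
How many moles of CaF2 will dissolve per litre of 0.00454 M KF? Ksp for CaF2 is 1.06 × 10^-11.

s = 5.14 × 10^-7 M

CaF2(s) ⇌ Ca^2+ + 2 F^-
Ksp = [Ca^2+][F^-]^2
Let s be the molar solubility in this solution. [Ca^2+] = s, [F^-] = 0.00454 + 2s ≈ 0.00454 (Ksp is small, so little additional dissolves).
Ksp ≈ s × (0.00454)^2
s = 5.14 x 10^-7 M
Check: 2s = 1.0 × 10^-6 ≪ 0.00454, so the approximation is valid.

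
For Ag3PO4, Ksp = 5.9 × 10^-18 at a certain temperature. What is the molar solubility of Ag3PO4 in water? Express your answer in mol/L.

Ag3PO4(s) ⇌ 3 Ag^+(aq) + PO4^3-(aq)
Ksp = [Ag^+]^3[PO4^3-]
For each mole of Ag3PO4 that dissolves: [Ag^+] = 3s, [PO4^3-] = s.
Ksp = (3s)^3s = 27s^4
s = (5.9 × 10^-18 / 27)^(1/4) = 2.2 × 10^-5 M

s = 2.2e-5 M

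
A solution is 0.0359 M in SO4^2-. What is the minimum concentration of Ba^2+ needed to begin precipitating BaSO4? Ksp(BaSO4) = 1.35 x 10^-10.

[Ba^2+] ≈ 3.76 x 10^-9 M

BaSO4(s) ⇌ Ba^2+(aq) + SO4^2-(aq)
Ksp = [Ba^2+][SO4^2-]
Precipitation begins when Q = Ksp. With [SO4^2-] = 0.0359 M:
1.35 x 10^-10 = (0.0359) × [Ba^2+]
[Ba^2+] = (1.35 x 10^-10 / 3.59 × 10^-2) = 3.76 x 10^-9 M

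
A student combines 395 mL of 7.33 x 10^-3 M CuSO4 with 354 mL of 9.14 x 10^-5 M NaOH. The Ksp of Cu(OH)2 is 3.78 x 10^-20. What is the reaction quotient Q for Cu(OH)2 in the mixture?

Q ≈ 7.21 × 10^-12

Total volume = 395 + 354 = 749 mL.
[Cu^2+] = 7.33 × 10^-3 × (395/749) = 3.866 × 10^-3 M
[OH^-] = 9.14 x 10^-5 × (354/749) = 4.320 × 10^-5 M
Cu(OH)2(s) <=> Cu^2+(aq) + 2 OH^-(aq), so Q = [Cu^2+][OH^-]^2
Q = (3.866 × 10^-3)(4.320 × 10^-5)^2 = 7.21 x 10^-12
Q > Ksp, so Cu(OH)2 will precipitate.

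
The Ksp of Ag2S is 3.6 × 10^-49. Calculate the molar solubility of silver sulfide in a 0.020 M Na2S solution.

s ≈ 2.1 × 10^-24 M

Ag2S(s) ⇌ 2 Ag^+(aq) + S^2-(aq)
Ksp = [Ag^+]^2[S^2-]
Let s be the molar solubility in this solution. [Ag^+] = 2s, [S^2-] = 0.020 + s ≈ 0.020 (common-ion effect: S^2- is already 0.020 M).
Ksp ≈ (2s)^2 × 0.020
s = 2.1 x 10^-24 M
Check: s = 2.1 x 10^-24 ≪ 0.020, so the approximation is valid.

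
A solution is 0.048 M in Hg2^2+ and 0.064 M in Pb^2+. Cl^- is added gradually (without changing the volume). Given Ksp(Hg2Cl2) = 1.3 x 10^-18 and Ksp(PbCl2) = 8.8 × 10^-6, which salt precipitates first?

Hg2Cl2

Precipitation of each salt starts when its ion product equals its Ksp.
For Hg2Cl2: 1.3 x 10^-18 = 0.048 × [Cl^-]^2  ⇒  [Cl^-] = 5.2 × 10^-9 M.
For PbCl2: 8.8 × 10^-6 = 0.064 × [Cl^-]^2  ⇒  [Cl^-] = 1.2 × 10^-2 M.
The salt with the lower threshold [Cl^-] precipitates first: Hg2Cl2.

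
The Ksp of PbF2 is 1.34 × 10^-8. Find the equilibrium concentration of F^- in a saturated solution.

[F^-] ≈ 2.99 × 10^-3 M

PbF2(s) <=> Pb^2+ + 2 F^-
Ksp = [Pb^2+][F^-]^2
Let s = molar solubility. Then [Pb^2+] = s and [F^-] = 2s.
Ksp = s(2s)^2 = 4s^3
Solving, s = (1.34 × 10^-8/4)^(1/3) = 1.496 × 10^-3 M
[F^-] = 2s = 2.99 x 10^-3 M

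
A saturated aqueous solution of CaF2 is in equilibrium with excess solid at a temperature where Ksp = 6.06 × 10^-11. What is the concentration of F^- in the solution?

4.95e-4 M

CaF2(s) ⇌ Ca^2+ + 2 F^-
Ksp = [Ca^2+][F^-]^2
With molar solubility s: [Ca^2+] = s, [F^-] = 2s.
Ksp = s(2s)^2 = 4s^3
s = (6.06 × 10^-11 / 4)^(1/3) = 2.474 x 10^-4 M
[F^-] = 2s = 4.95 × 10^-4 M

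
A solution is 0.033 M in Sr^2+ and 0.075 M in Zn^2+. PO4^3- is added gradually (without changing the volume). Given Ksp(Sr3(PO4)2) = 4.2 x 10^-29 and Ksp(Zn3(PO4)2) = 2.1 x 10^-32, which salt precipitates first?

Zn3(PO4)2

Precipitation of each salt starts when its ion product equals its Ksp.
For Sr3(PO4)2: 4.2 x 10^-29 = (0.033)^3 × [PO4^3-]^2  ⇒  [PO4^3-] = 1.1 x 10^-12 M.
For Zn3(PO4)2: 2.1 x 10^-32 = (0.075)^3 × [PO4^3-]^2  ⇒  [PO4^3-] = 7.1 × 10^-15 M.
The salt with the lower threshold [PO4^3-] precipitates first: Zn3(PO4)2.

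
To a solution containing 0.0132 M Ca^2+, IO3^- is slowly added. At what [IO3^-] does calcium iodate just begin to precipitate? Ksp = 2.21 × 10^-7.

[IO3^-] = 4.09e-3 M

Ca(IO3)2(s) ⇌ Ca^2+ + 2 IO3^-
Ksp = [Ca^2+][IO3^-]^2
Precipitation begins when Q = Ksp. With [Ca^2+] = 0.0132 M:
2.21 × 10^-7 = (0.0132) × [IO3^-]^2
[IO3^-] = (2.21 × 10^-7 / 1.32 x 10^-2)^(1/2) = 4.09 × 10^-3 M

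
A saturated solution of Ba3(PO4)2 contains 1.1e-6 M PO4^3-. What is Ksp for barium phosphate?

Ksp = 5.4 x 10^-30

Ba3(PO4)2(s) <=> 3 Ba^2+ + 2 PO4^3-
Stoichiometry gives [Ba^2+] = (3/2)[PO4^3-] = 1.65 x 10^-6 M.
Ksp = [Ba^2+]^3[PO4^3-]^2
Ksp = (1.65 × 10^-6)^3 × (1.1 × 10^-6)^2 = 5.4 x 10^-30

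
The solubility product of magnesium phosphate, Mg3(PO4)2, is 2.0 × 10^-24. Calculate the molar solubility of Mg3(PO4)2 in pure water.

Mg3(PO4)2(s) <=> 3 Mg^2+ + 2 PO4^3-
Ksp = [Mg^2+]^3[PO4^3-]^2
Let s = molar solubility. Then [Mg^2+] = 3s and [PO4^3-] = 2s.
So Ksp = (3s)^3 × (2s)^2 = 108s^5
s = (2.0 × 10^-24 / 108)^(1/5) = 7.1 × 10^-6 M

7.1 x 10^-6 M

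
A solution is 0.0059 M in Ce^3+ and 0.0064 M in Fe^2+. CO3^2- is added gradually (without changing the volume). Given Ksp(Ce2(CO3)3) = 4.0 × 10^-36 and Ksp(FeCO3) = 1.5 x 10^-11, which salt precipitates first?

Each salt begins to precipitate when Q = Ksp, i.e. when [CO3^2-] reaches its threshold.
For Ce2(CO3)3: 4.0 × 10^-36 = (0.0059)^2 × [CO3^2-]^3  ⇒  [CO3^2-] = 4.9 x 10^-11 M.
For FeCO3: 1.5 x 10^-11 = 0.0064 × [CO3^2-]  ⇒  [CO3^2-] = 2.3 x 10^-9 M.
The salt with the lower threshold [CO3^2-] precipitates first: Ce2(CO3)3.

Ce2(CO3)3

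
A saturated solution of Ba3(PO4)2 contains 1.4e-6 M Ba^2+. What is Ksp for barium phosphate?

Ba3(PO4)2(s) ⇌ 3 Ba^2+(aq) + 2 PO4^3-(aq)
Stoichiometry gives [PO4^3-] = (2/3)[Ba^2+] = 9.33 x 10^-7 M.
Ksp = [Ba^2+]^3[PO4^3-]^2
Ksp = (1.4 x 10^-6)^3 × (9.33 × 10^-7)^2 = 2.4 x 10^-30

Ksp ≈ 2.4 × 10^-30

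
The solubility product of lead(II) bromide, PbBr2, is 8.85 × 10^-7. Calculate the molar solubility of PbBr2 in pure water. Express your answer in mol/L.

PbBr2(s) ⇌ Pb^2+(aq) + 2 Br^-(aq)
Ksp = [Pb^2+][Br^-]^2
For each mole of PbBr2 that dissolves: [Pb^2+] = s, [Br^-] = 2s.
So Ksp = s × (2s)^2 = 4s^3
s^3 = 8.85 × 10^-7 / 4, so s = 6.05 × 10^-3 M

s = 6.05 × 10^-3 M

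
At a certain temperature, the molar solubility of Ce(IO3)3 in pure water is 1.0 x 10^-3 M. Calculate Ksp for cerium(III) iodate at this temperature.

Ce(IO3)3(s) <=> Ce^3+(aq) + 3 IO3^-(aq)
Let s = molar solubility. Then [Ce^3+] = s and [IO3^-] = 3s.
Ksp = [Ce^3+][IO3^-]^3
Substituting: Ksp = s(3s)^3 = 27s^4
Ksp = 27 × (1.0 × 10^-3)^4 = 2.7 × 10^-11

2.7 x 10^-11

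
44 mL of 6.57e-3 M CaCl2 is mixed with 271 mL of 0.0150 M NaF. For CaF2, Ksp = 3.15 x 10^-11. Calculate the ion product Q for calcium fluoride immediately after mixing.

Q = 1.53e-7

Total volume = 44 + 271 = 315 mL.
[Ca^2+] = 6.57 × 10^-3 × (44/315) = 9.177 x 10^-4 M
[F^-] = 1.50 × 10^-2 × (271/315) = 1.290 × 10^-2 M
CaF2(s) ⇌ Ca^2+ + 2 F^-, so Q = [Ca^2+][F^-]^2
Q = (9.177 x 10^-4)(1.290 × 10^-2)^2 = 1.53 × 10^-7
Q > Ksp, so CaF2 will precipitate.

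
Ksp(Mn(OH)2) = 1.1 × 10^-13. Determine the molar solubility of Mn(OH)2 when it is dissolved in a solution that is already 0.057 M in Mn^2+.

s ≈ 6.9e-7 M

Mn(OH)2(s) ⇌ Mn^2+ + 2 OH^-
Ksp = [Mn^2+][OH^-]^2
If s mol/L dissolves here, [Mn^2+] = 0.057 + s ≈ 0.057, [OH^-] = 2s (Ksp is small, so little additional dissolves).
Ksp ≈ 0.057 × (2s)^2
s = 6.9 x 10^-7 M
Check: s = 6.9 × 10^-7 ≪ 0.057, so the approximation is valid.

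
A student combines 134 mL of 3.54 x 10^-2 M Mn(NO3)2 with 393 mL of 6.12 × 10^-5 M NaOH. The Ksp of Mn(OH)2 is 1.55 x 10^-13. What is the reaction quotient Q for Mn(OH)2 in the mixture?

1.87e-11

Total volume = 134 + 393 = 527 mL.
[Mn^2+] = 3.54 × 10^-2 × (134/527) = 9.001 x 10^-3 M
[OH^-] = 6.12 × 10^-5 × (393/527) = 4.564 × 10^-5 M
Mn(OH)2(s) ⇌ Mn^2+ + 2 OH^-, so Q = [Mn^2+][OH^-]^2
Q = (9.001 × 10^-3)(4.564 × 10^-5)^2 = 1.87 × 10^-11
Q > Ksp, so Mn(OH)2 will precipitate.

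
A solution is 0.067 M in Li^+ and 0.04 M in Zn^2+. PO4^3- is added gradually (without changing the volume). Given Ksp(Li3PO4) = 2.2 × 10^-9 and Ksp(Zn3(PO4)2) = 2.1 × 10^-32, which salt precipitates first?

Zn3(PO4)2

Precipitation of each salt starts when its ion product equals its Ksp.
For Li3PO4: 2.2 × 10^-9 = (0.067)^3 × [PO4^3-]  ⇒  [PO4^3-] = 7.3 × 10^-6 M.
For Zn3(PO4)2: 2.1 × 10^-32 = (0.04)^3 × [PO4^3-]^2  ⇒  [PO4^3-] = 1.8 × 10^-14 M.
The salt with the lower threshold [PO4^3-] precipitates first: Zn3(PO4)2.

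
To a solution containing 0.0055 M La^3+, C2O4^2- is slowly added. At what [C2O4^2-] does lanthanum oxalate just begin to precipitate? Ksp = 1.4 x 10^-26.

7.7 x 10^-8 M

La2(C2O4)3(s) ⇌ 2 La^3+(aq) + 3 C2O4^2-(aq)
Ksp = [La^3+]^2[C2O4^2-]^3
Precipitation begins when Q = Ksp. With [La^3+] = 0.0055 M:
1.4 x 10^-26 = (0.0055)^2 × [C2O4^2-]^3
[C2O4^2-] = (1.4 x 10^-26 / 3.03 x 10^-5)^(1/3) = 7.7 × 10^-8 M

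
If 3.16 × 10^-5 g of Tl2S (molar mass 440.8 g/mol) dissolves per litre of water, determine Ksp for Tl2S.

Ksp ≈ 1.47 × 10^-21

Molar solubility s = (3.16 x 10^-5 g/L) / (440.8 g/mol) = 7.169 × 10^-8 M.
Tl2S(s) ⇌ 2 Tl^+ + S^2-
With molar solubility s: [Tl^+] = 2s, [S^2-] = s.
Ksp = [Tl^+]^2[S^2-]
Substituting: Ksp = (2s)^2s = 4s^3
Ksp = 4 × (7.169 x 10^-8)^3 = 1.47 × 10^-21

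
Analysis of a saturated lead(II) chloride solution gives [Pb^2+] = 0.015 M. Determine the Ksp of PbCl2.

PbCl2(s) ⇌ Pb^2+ + 2 Cl^-
Stoichiometry gives [Cl^-] = (2/1)[Pb^2+] = 3.00 x 10^-2 M.
Ksp = [Pb^2+][Cl^-]^2
Ksp = 1.5 × 10^-2 × (3.00 × 10^-2)^2 = 1.4 x 10^-5

Ksp = 1.4 × 10^-5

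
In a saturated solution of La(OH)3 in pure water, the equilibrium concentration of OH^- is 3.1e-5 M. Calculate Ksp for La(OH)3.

3.1 × 10^-19

La(OH)3(s) ⇌ La^3+ + 3 OH^-
Stoichiometry gives [La^3+] = (1/3)[OH^-] = 1.03 × 10^-5 M.
Ksp = [La^3+][OH^-]^3
Ksp = 1.03 × 10^-5 × (3.1 × 10^-5)^3 = 3.1 × 10^-19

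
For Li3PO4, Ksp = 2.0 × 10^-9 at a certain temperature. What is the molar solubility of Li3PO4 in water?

Li3PO4(s) ⇌ 3 Li^+ + PO4^3-
Ksp = [Li^+]^3[PO4^3-]
For each mole of Li3PO4 that dissolves: [Li^+] = 3s, [PO4^3-] = s.
Substituting: Ksp = (3s)^3s = 27s^4
s = (2.0 × 10^-9 / 27)^(1/4) = 2.9 × 10^-3 M

s = 2.9 × 10^-3 M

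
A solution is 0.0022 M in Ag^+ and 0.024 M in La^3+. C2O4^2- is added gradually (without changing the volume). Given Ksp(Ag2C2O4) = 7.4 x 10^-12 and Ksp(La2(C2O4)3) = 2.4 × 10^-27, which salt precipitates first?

Precipitation of each salt starts when its ion product equals its Ksp.
For Ag2C2O4: 7.4 x 10^-12 = (0.0022)^2 × [C2O4^2-]  ⇒  [C2O4^2-] = 1.5 x 10^-6 M.
For La2(C2O4)3: 2.4 × 10^-27 = (0.024)^2 × [C2O4^2-]^3  ⇒  [C2O4^2-] = 1.6 × 10^-8 M.
The salt with the lower threshold [C2O4^2-] precipitates first: La2(C2O4)3.

La2(C2O4)3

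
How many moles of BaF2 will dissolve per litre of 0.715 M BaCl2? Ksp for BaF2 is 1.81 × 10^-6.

s = 7.96 x 10^-4 M

BaF2(s) ⇌ Ba^2+(aq) + 2 F^-(aq)
Ksp = [Ba^2+][F^-]^2
Let s = moles of BaF2 that dissolve per litre. [Ba^2+] = 0.715 + s ≈ 0.715, [F^-] = 2s (common-ion effect: Ba^2+ is already 0.715 M).
Ksp ≈ 0.715 × (2s)^2
s = 7.96 x 10^-4 M
Check: s = 8.0 x 10^-4 ≪ 0.715, so the approximation is valid.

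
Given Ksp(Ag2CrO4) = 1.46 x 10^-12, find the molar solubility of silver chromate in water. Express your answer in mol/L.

Ag2CrO4(s) ⇌ 2 Ag^+ + CrO4^2-
Ksp = [Ag^+]^2[CrO4^2-]
Let s = molar solubility. Then [Ag^+] = 2s and [CrO4^2-] = s.
Ksp = (2s)^2s = 4s^3
Solving, s = (1.46 x 10^-12/4)^(1/3) = 7.15 × 10^-5 M

7.15e-5 M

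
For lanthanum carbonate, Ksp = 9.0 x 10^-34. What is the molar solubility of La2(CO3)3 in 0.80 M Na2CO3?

2.1e-17 M

La2(CO3)3(s) ⇌ 2 La^3+ + 3 CO3^2-
Ksp = [La^3+]^2[CO3^2-]^3
Let s = moles of La2(CO3)3 that dissolve per litre. [La^3+] = 2s, [CO3^2-] = 0.80 + 3s ≈ 0.80 (Ksp is small, so little additional dissolves).
Ksp ≈ (2s)^2 × (0.80)^3
s = 2.1 × 10^-17 M
Check: 3s = 6.3 × 10^-17 ≪ 0.80, so the approximation is valid.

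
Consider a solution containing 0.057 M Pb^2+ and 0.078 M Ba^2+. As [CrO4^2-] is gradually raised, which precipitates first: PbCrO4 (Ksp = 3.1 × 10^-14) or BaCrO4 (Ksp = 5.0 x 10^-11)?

PbCrO4

Precipitation of each salt starts when its ion product equals its Ksp.
For PbCrO4: 3.1 × 10^-14 = 0.057 × [CrO4^2-]  ⇒  [CrO4^2-] = 5.4 × 10^-13 M.
For BaCrO4: 5.0 x 10^-11 = 0.078 × [CrO4^2-]  ⇒  [CrO4^2-] = 6.4 × 10^-10 M.
The salt with the lower threshold [CrO4^2-] precipitates first: PbCrO4.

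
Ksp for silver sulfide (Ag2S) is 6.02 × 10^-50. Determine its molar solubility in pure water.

2.47 × 10^-17 M

Ag2S(s) ⇌ 2 Ag^+(aq) + S^2-(aq)
Ksp = [Ag^+]^2[S^2-]
If s mol/L of Ag2S dissolves, [Ag^+] = 2s and [S^2-] = s.
Ksp = (2s)^2s = 4s^3
Solving, s = (6.02 × 10^-50/4)^(1/3) = 2.47 × 10^-17 M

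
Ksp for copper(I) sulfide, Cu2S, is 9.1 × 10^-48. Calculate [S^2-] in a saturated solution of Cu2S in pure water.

Cu2S(s) ⇌ 2 Cu^+ + S^2-
Ksp = [Cu^+]^2[S^2-]
Let s = molar solubility. Then [Cu^+] = 2s and [S^2-] = s.
So Ksp = (2s)^2 × s = 4s^3
s^3 = 9.1 × 10^-48 / 4, so s = 1.32 x 10^-16 M
[S^2-] = s = 1.3 × 10^-16 M

[S^2-] ≈ 1.3 x 10^-16 M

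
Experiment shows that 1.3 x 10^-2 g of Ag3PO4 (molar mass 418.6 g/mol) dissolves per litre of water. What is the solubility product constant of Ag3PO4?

2.5e-17

Molar solubility s = (1.3 × 10^-2 g/L) / (418.6 g/mol) = 3.11 × 10^-5 M.
Ag3PO4(s) ⇌ 3 Ag^+(aq) + PO4^3-(aq)
Let s = molar solubility. Then [Ag^+] = 3s and [PO4^3-] = s.
Ksp = [Ag^+]^3[PO4^3-]
Ksp = (3s)^3s = 27s^4
Ksp = 27 × (3.11 x 10^-5)^4 = 2.5 × 10^-17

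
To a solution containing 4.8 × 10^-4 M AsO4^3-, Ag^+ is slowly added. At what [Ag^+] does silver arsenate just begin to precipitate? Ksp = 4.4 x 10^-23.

Ag3AsO4(s) <=> 3 Ag^+ + AsO4^3-
Ksp = [Ag^+]^3[AsO4^3-]
Precipitation begins when Q = Ksp. With [AsO4^3-] = 4.8 × 10^-4 M:
4.4 x 10^-23 = (4.8 × 10^-4) × [Ag^+]^3
[Ag^+] = (4.4 x 10^-23 / 4.8 x 10^-4)^(1/3) = 4.5 × 10^-7 M

4.5 × 10^-7 M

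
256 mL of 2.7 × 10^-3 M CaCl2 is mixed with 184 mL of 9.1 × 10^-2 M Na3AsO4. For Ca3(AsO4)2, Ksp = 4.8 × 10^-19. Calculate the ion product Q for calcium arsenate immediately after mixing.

Total volume = 256 + 184 = 440 mL.
[Ca^2+] = 2.7 × 10^-3 × (256/440) = 1.57 x 10^-3 M
[AsO4^3-] = 9.1 × 10^-2 × (184/440) = 3.81 x 10^-2 M
Ca3(AsO4)2(s) ⇌ 3 Ca^2+(aq) + 2 AsO4^3-(aq), so Q = [Ca^2+]^3[AsO4^3-]^2
Q = (1.57 × 10^-3)^3(3.81 × 10^-2)^2 = 5.6 × 10^-12
Q > Ksp, so Ca3(AsO4)2 will precipitate.

Q = 5.6e-12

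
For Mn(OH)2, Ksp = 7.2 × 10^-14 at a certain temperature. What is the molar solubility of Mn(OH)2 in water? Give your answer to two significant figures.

2.6e-5 M

Mn(OH)2(s) ⇌ Mn^2+ + 2 OH^-
Ksp = [Mn^2+][OH^-]^2
Let s = molar solubility. Then [Mn^2+] = s and [OH^-] = 2s.
Substituting: Ksp = s(2s)^2 = 4s^3
s = (7.2 × 10^-14 / 4)^(1/3) = 2.6 × 10^-5 M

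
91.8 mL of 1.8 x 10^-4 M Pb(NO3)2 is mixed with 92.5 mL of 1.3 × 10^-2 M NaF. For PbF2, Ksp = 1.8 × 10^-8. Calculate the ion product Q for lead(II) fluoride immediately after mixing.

3.8 × 10^-9

Total volume = 91.8 + 92.5 = 184.3 mL.
[Pb^2+] = 1.8 × 10^-4 × (91.8/184.3) = 8.97 × 10^-5 M
[F^-] = 1.3 x 10^-2 × (92.5/184.3) = 6.52 x 10^-3 M
PbF2(s) ⇌ Pb^2+(aq) + 2 F^-(aq), so Q = [Pb^2+][F^-]^2
Q = (8.97 x 10^-5)(6.52 × 10^-3)^2 = 3.8 × 10^-9
Q < Ksp, so no precipitate of PbF2 forms.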